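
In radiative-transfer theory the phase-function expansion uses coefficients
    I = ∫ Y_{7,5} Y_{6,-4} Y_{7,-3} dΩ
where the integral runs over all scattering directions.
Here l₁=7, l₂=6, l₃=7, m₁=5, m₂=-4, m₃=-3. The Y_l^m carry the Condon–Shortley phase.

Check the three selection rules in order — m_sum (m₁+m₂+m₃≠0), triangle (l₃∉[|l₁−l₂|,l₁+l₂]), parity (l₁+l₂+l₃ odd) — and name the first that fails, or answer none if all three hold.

Σmᵢ = -2  ✗
l₃∈[|l₁−l₂|,l₁+l₂]=[1,13], have l₃=7
Σlᵢ = 20 ⇒ even

m_sum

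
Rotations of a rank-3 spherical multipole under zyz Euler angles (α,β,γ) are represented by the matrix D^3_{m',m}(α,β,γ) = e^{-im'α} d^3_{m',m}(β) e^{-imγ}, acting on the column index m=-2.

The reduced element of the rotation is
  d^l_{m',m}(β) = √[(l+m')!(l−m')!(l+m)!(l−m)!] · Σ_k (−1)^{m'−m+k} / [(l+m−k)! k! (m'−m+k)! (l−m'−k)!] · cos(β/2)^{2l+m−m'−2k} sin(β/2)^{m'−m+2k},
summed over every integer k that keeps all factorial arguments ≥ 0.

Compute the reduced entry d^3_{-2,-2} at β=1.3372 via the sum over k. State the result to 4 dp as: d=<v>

d^3_{-2,-2}(β=1.3372) via the finite sum:
c=cos(1.337200/2)=0.784690, s=sin(1.337200/2)=0.619888; N=√[1·120·1·120]=120.000000
The bounds max(0,m−m')=0 and min(l+m,l−m')=1 give 2 terms
  k=0: (−1)^0·120.0000/(120)·0.7847^6·0.6199^0 = +0.233448
  k=1: (−1)^1·120.0000/(24)·0.7847^4·0.6199^2 = -0.728433
d^3_{-2,-2}(1.3372) = +0.233448 -0.728433 = -0.494985

d=-0.4950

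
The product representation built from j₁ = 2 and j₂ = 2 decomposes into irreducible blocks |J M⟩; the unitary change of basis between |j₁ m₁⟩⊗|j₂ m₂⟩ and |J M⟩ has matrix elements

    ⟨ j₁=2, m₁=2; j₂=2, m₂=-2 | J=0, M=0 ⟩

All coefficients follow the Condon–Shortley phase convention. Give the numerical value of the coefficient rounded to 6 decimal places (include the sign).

+√(1/5) ≈ +0.447214

j₁+j₂−J=4  J+j₁−j₂=0  J−j₁+j₂=0  j₁+j₂+J+1=5
(j₁±m₁, j₂±m₂, J±M) = (4,0,0,4,0,0)
P² = 576/5
sum k=0..0:
  [0] +1/24 = 1/24
S = 1/24
C² = P²·S² = 1/5 ; C = +0.447214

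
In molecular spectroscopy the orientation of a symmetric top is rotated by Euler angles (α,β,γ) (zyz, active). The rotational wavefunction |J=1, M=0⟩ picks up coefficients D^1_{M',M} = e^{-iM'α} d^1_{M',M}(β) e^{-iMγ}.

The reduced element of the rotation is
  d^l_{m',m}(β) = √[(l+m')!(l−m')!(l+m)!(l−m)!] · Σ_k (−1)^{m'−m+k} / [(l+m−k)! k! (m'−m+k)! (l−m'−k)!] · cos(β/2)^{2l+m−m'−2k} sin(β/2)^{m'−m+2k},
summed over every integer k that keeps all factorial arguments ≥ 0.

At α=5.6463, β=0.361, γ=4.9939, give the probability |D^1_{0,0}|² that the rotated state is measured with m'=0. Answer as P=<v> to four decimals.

P=0.8752

Split into d^1_{0,0}(β=0.3610) × two z-phases.
c=cos(0.361000/2)=0.983754, s=sin(0.361000/2)=0.179521; N=√[1·1·1·1]=1.000000
Admissible k: 0..1 (factorial args all ≥0)
  k=0: (−1)^0·1.0000/(1)·0.9838^2·0.1795^0 = +0.967772
  k=1: (−1)^1·1.0000/(1)·0.9838^0·0.1795^2 = -0.032228
d^1_{0,0}(0.3610) = +0.967772 -0.032228 = +0.935544
|D^1_{0,0}|² = |d^1_{0,0}(β)|² = (+0.935544)² = 0.875243 (the z-rotation phases have unit modulus)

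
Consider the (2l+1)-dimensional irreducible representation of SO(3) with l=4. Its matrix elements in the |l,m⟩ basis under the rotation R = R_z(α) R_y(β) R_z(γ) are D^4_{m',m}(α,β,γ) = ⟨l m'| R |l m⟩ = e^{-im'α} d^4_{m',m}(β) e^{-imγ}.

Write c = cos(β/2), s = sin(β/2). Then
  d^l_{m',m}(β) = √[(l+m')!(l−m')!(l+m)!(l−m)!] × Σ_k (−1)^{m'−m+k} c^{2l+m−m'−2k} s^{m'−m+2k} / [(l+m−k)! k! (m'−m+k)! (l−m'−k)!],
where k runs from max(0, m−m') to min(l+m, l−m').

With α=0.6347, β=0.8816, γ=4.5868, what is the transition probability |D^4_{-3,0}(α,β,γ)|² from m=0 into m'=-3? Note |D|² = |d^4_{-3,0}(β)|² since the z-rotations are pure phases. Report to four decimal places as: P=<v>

P=0.1869

D^4_{-3,0}(0.6347,0.8816,4.5868) = e^{-i·-3·0.6347}·d^4_{-3,0}(0.8816)·e^{-i·0·4.5868}. Compute d first:
c=cos(0.881600/2)=0.904411, s=sin(0.881600/2)=0.426663; N=√[1·5040·24·24]=1703.830978
The bounds max(0,m−m')=3 and min(l+m,l−m')=4 give 2 terms
  k=3: (−1)^0·1703.8310/(144)·0.9044^5·0.4267^3 = +0.556093
  k=4: (−1)^1·1703.8310/(144)·0.9044^3·0.4267^5 = -0.123762
d^4_{-3,0}(0.8816) = +0.556093 -0.123762 = +0.432331
|D^4_{-3,0}|² = |d^4_{-3,0}(β)|² = (+0.432331)² = 0.186911 (the z-rotation phases have unit modulus)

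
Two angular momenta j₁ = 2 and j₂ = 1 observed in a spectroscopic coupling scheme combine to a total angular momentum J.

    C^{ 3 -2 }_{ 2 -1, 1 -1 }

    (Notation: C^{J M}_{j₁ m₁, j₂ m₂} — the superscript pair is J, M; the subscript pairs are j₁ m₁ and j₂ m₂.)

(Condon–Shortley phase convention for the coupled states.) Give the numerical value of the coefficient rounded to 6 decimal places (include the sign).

+√(2/3) ≈ +0.816497

j₁+j₂−J=0  J+j₁−j₂=4  J−j₁+j₂=2  j₁+j₂+J+1=7
(j₁±m₁, j₂±m₂, J±M) = (1,3,0,2,1,5)
P² = 96
sum k=0..0:
  [0] +1/12 = 1/12
S = 1/12
C² = P²·S² = 2/3 ; C = +0.816497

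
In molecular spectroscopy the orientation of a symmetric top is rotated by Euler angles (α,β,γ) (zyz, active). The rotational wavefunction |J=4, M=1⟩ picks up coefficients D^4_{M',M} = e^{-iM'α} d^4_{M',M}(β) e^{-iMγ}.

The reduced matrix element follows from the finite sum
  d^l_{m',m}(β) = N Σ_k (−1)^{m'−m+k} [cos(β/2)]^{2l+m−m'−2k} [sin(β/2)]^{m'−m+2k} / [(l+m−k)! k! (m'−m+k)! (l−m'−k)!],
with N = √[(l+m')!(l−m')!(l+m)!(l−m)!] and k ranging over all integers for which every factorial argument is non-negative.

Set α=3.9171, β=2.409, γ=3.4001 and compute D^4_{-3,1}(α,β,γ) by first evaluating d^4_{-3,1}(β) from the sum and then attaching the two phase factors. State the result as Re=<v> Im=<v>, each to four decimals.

Split into d^4_{-3,1}(β=2.4090) × two z-phases.
Half-angle: c=0.358160, s=0.933660. N=√(1·5040·120·6)=1904.940944
k: max(0,(1)−(-3))=4 … min(4+(1),4−(-3))=5
  k=4: (−1)^0·1904.9409/(144)·0.3582^4·0.9337^4 = +0.165418
  k=5: (−1)^1·1904.9409/(240)·0.3582^2·0.9337^6 = -0.674462
d^4_{-3,1}(2.4090) = +0.165418 -0.674462 = -0.509044
Attach z-rotation phases: D = e^{-i(-3)(3.9171)}·(-0.509044)·e^{-i(1)(3.4001)} = +0.242805-0.447405i

Re=0.2428 Im=-0.4474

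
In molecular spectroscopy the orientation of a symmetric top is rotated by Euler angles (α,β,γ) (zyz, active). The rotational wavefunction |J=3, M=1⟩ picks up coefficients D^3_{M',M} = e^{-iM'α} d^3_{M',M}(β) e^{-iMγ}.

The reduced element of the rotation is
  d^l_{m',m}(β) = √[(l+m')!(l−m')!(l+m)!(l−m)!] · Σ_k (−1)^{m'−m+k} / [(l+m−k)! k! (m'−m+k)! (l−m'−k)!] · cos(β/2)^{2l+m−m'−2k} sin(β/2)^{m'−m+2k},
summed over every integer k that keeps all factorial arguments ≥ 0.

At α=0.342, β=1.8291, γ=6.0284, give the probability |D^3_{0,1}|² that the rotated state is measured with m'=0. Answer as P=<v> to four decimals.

D^3_{0,1}(0.3420,1.8291,6.0284) = e^{-i·0·0.3420}·d^3_{0,1}(1.8291)·e^{-i·1·6.0284}. Compute d first:
Half-angle: c=0.610147, s=0.792288. N=√(6·6·24·2)=41.569219
The bounds max(0,m−m')=1 and min(l+m,l−m')=3 give 3 terms
  k=1: (−1)^0·41.5692/(12)·0.6101^5·0.7923^1 = +0.232085
  k=2: (−1)^1·41.5692/(4)·0.6101^3·0.7923^3 = -1.173992
  k=3: (−1)^2·41.5692/(12)·0.6101^1·0.7923^5 = +0.659843
d^3_{0,1}(1.8291) = +0.232085 -1.173992 +0.659843 = -0.282064
|D^3_{0,1}|² = |d^3_{0,1}(β)|² = (-0.282064)² = 0.079560 (the z-rotation phases have unit modulus)

P=0.0796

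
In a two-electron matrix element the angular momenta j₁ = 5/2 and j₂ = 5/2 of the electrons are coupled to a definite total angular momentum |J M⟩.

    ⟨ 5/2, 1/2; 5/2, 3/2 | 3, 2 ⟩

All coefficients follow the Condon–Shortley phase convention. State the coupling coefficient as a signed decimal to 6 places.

-0.288675  (= −√(1/12))

j₁+j₂−J=2  J+j₁−j₂=3  J−j₁+j₂=3  j₁+j₂+J+1=9
(j₁±m₁, j₂±m₂, J±M) = (3,2,4,1,5,1)
P² = 48
sum k=1..2:
  [1] −1/12 = -1/12
  [2] +1/24 = 1/24
S = -1/24
C² = P²·S² = 1/12 ; C = -0.288675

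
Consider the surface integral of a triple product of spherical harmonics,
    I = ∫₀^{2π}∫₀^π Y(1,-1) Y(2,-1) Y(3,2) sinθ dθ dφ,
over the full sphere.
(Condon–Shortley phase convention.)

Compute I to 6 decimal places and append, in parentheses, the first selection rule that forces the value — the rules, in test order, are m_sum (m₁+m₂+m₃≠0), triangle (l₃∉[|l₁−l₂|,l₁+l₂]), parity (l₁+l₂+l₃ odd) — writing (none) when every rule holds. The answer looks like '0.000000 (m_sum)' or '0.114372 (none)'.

0.261169 (none)

m-sum 0 ✓  L=6 even ✓  1≤3≤3 ✓
Π(2lᵢ+1) = 3×5×7 = 105
triangle coeff Δ(1,2,3) = 1/105
Σ_t [0,0]: t=0:+1/4 = 1/4
(3j)²=3/35 [(1 2 3; 0 0 0)], sign=-1
Σ_t [0,0]: t=0:+1/12 = 1/12
(3j)²=2/21 [(1 2 3; -1 -1 2)], sign=-1
⇒ 4πI² = 6/7
I = (+1)√(6/7/(4π)) = 0.26116903
No selection rule forces the value: the integral is nonzero (none).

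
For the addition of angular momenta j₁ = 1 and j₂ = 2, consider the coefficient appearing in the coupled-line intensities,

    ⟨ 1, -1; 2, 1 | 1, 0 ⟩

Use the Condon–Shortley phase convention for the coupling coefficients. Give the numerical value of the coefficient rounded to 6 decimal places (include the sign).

√[3·2!0!2!/5! · 0!2!3!1!1!1!] = √(6/5)
  +(−1)^2/∏(2,0,0,1,0,1)! = 1/2  (running 1/2)
⟨..|..⟩ = √(6/5)·(1/2) = +0.547723

+√(3/10) = +0.547723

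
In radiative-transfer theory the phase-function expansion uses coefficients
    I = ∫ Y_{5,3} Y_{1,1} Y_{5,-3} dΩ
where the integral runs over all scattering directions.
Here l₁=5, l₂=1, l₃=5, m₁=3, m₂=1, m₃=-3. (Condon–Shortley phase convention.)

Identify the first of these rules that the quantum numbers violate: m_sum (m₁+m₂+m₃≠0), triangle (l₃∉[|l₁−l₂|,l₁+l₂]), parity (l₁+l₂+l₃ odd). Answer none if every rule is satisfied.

Σmᵢ = 1  ✗
l₃∈[|l₁−l₂|,l₁+l₂]=[4,6], have l₃=5
Σlᵢ = 11 ⇒ odd

m_sum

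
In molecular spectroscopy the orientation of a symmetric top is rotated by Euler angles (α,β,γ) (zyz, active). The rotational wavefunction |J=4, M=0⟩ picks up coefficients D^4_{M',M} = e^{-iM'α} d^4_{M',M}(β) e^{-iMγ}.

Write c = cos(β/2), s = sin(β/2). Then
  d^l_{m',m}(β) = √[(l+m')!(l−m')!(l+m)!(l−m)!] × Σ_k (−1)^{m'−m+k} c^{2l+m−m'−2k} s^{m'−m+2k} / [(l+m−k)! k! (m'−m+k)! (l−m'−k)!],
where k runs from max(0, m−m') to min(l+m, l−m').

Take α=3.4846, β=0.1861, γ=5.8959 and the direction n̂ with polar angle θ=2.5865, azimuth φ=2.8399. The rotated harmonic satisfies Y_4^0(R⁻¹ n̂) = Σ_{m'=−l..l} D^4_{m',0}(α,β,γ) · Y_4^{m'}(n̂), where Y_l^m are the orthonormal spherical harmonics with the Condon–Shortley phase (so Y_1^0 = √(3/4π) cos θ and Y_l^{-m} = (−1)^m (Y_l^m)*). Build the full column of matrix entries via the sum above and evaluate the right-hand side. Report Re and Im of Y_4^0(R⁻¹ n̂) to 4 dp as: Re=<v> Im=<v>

Re=-0.2850 Im=0.0000

Need the full column D^4_{m',0} for m'=−4..4 at α=3.4846, β=0.1861, γ=5.8959.
cos(β/2)=0.995674, sin(β/2)=0.092916
d^4_{-4,0}: single k=4 term ⇒ +0.000613;  D = +0.000121+0.000601i
d^4_{-3,0}: k∈[3..4] ⇒ +0.009288 -0.000081 = +0.009207;  D = -0.004748-0.007889i
d^4_{-2,0}: k∈[2..4] ⇒ +0.079800 -0.001853 +0.000006 = +0.077953;  D = +0.060318+0.049380i
d^4_{-1,0}: k∈[1..4] ⇒ +0.403111 -0.021063 +0.000183 -0.000000 = +0.382231;  D = -0.359965-0.128552i
d^4_{0,0}: k∈[0..4] ⇒ +0.965911 -0.134587 +0.002637 -0.000010 +0.000000 = +0.833952;  D = +0.833952+0.000000i
d^4_{1,0}: k∈[0..3] ⇒ -0.403111 +0.021063 -0.000183 +0.000000 = -0.382231;  D = +0.359965-0.128552i
d^4_{2,0}: k∈[0..2] ⇒ +0.079800 -0.001853 +0.000006 = +0.077953;  D = +0.060318-0.049380i
d^4_{3,0}: k∈[0..1] ⇒ -0.009288 +0.000081 = -0.009207;  D = +0.004748-0.007889i
d^4_{4,0}: single k=0 term ⇒ +0.000613;  D = +0.000121-0.000601i
Y_4^{m'}(θ=2.5865,φ=2.8399) and Σ D·Y over m':
  (+0.0001+0.0006i)·(+0.0122+0.0319i)  (-0.0047-0.0079i)·(+0.0962+0.1225i)  (+0.0603+0.0494i)·(+0.3103+0.2138i)  (-0.3600-0.1286i)·(+0.4159+0.1294i)  (+0.8340+0.0000i)·(-0.0434+0.0000i)  (+0.3600-0.1286i)·(-0.4159+0.1294i)  (+0.0603-0.0494i)·(+0.3103-0.2138i)  (+0.0047-0.0079i)·(-0.0962+0.1225i)  (+0.0001-0.0006i)·(+0.0122-0.0319i)
Y_4^0(R⁻¹ n̂) = -0.285024+0.000000i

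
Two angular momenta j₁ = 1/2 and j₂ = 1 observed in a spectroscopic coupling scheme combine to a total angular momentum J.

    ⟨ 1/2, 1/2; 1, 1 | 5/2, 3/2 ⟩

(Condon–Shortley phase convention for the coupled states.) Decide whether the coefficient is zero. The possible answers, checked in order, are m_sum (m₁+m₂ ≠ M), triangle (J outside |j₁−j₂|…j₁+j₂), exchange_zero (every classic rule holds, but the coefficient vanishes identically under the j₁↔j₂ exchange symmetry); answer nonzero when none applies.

triangle

m-sum: m₁+m₂ = 1/2+1 = 3/2, M = 3/2  ✓
triangle: need |j₁−j₂| ≤ J ≤ j₁+j₂, i.e. J ∈ [1/2, 3/2]; J = 5/2 is outside ✗ ⇒ coefficient is 0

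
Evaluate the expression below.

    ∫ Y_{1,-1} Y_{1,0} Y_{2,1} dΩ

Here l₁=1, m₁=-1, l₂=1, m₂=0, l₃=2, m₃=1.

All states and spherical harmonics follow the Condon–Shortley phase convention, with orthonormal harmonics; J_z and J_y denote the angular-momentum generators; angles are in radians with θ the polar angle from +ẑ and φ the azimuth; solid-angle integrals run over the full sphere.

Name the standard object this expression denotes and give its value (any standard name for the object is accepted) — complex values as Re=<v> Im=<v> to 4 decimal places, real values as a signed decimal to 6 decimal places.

This is a Gaunt coefficient — the integral of a triple product of spherical harmonics over the sphere.
Rules hold: Σm=0, L=4 even, 0≤2≤2.
N = 3·3·5 = 45
Δ = 0!·2!·2!/5! = 1/30
Racah Σ t=0..0: t=0:+1/1 = 1/1
⇒ 3j(1 1 2; 0 0 0)² = 2/15, sgn +1
Racah Σ t=0..0: t=0:+1/2 = 1/2
⇒ 3j(1 1 2; -1 0 1)² = 1/10, sgn -1
4πI² = N·(3j₀)²·(3jₘ)² = 3/5
I = -1·√(0.6/4π) = -0.21850969

Gaunt coefficient, -0.218510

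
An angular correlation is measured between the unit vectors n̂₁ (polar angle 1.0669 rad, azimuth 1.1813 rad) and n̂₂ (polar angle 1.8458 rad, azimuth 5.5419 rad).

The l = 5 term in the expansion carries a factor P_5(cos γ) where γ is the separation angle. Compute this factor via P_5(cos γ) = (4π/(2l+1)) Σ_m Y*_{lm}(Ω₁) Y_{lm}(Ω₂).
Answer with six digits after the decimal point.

Term-by-term m-sum for l=5 (normalisation 4π/11 = 1.142397):
  m=-5: Y*=0.22226 - 0.08792j  Y=-0.32372 - 0.20514j  product -0.08999 - 0.01713j
  m=-4: Y*=0.00534 - 0.41672j  Y=0.33664 - 0.06002j  product -0.02322 - 0.14060j
  m=-3: Y*=-0.23477 - 0.09990j  Y=0.06303 - 0.08238j  product -0.02303 + 0.01304j
  m=-2: Y*=0.13423 - 0.13253j  Y=0.02925 + 0.33069j  product 0.04775 + 0.04051j
  m=-1: Y*=-0.11955 - 0.29125j  Y=0.01861 + 0.01703j  product 0.00274 - 0.00746j
  m=+0: Y*=0.11885 + 0.00000j  Y=-0.32332 + 0.00000j  product -0.03843 + 0.00000j
  m=+1: Y*=0.11955 - 0.29125j  Y=-0.01861 + 0.01703j  product 0.00274 + 0.00746j
  m=+2: Y*=0.13423 + 0.13253j  Y=0.02925 - 0.33069j  product 0.04775 - 0.04051j
  m=+3: Y*=0.23477 - 0.09990j  Y=-0.06303 - 0.08238j  product -0.02303 - 0.01304j
  m=+4: Y*=0.00534 + 0.41672j  Y=0.33664 + 0.06002j  product -0.02322 + 0.14060j
  m=+5: Y*=-0.22226 - 0.08792j  Y=0.32372 - 0.20514j  product -0.08999 + 0.01713j
Total Σ_m = -0.20991 - 0.00000j. Multiply by 1.142397: -0.23980 - 0.00000j. P_5(cos γ) = -0.239801

-0.239801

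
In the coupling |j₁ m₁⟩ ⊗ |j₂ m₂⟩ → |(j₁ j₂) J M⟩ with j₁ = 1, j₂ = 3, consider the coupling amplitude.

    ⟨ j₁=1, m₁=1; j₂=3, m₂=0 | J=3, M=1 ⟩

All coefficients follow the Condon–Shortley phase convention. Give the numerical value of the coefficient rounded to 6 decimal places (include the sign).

+0.707107

j₁+j₂−J=1  J+j₁−j₂=1  J−j₁+j₂=5  j₁+j₂+J+1=8
(j₁±m₁, j₂±m₂, J±M) = (2,0,3,3,4,2)
P² = 72
sum k=0..0:
  [0] +1/12 = 1/12
S = 1/12
C² = P²·S² = 1/2 ; C = +0.707107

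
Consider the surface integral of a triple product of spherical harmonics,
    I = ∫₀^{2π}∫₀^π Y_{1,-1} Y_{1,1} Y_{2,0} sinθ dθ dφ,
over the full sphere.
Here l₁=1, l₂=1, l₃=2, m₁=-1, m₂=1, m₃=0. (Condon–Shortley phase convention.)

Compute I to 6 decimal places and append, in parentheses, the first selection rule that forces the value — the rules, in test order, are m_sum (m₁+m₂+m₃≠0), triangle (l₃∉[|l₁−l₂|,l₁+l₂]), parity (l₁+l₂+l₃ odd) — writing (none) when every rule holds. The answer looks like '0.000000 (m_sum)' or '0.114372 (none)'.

0.126157 (none)

Checks pass: Σm=0; 4 even; l₃=2∈[0,2].
(2·1+1)(2·1+1)(2·2+1) = 45
Δ: 0! 2! 2! / 5! → 1/30
sum: t=0:+1/1 = 1/1
3j²(1 1 2; 0 0 0) = Δ·Π!·Σ² = 2/15  (sign +1)
sum: t=0:+1/4 = 1/4
3j²(1 1 2; -1 1 0) = Δ·Π!·Σ² = 1/30  (sign +1)
combine: 4πI² = 45·2/15·1/30 = 1/5
take √, sign +1: I = 0.12615663
No selection rule forces the value: the integral is nonzero (none).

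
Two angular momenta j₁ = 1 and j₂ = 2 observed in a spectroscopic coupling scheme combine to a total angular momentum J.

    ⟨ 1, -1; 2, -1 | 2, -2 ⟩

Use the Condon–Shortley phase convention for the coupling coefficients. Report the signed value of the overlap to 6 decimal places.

√[5·1!1!3!/6! · 0!2!1!3!0!4!] = √(12)
  +(−1)^1/∏(1,0,1,0,0,3)! = -1/6  (running -1/6)
⟨..|..⟩ = √(12)·(-1/6) = -0.577350

−√(1/3) ≈ -0.577350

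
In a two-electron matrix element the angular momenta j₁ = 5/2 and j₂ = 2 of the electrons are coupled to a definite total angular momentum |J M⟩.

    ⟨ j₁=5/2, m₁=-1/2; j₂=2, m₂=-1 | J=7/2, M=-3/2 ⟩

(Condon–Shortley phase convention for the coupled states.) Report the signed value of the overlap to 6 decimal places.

+√(2/21) ≈ +0.308607

triangle: 1!·4!·3!/9! = 144/362880
(j±m)!: 2!·3!·1!·3!·2!·5! = 17280
prefactor² = (2J+1)·Δ·N² = 384/7
  k=0: +1/(0!·1!·3!·1!·1!·2!) = 1/12
  k=1: −1/(1!·0!·2!·0!·2!·3!) = -1/24
Σ = 1/24  ⇒  CG² = 384/7·(1/24)² = 2/21
CG = +√(2/21) = +0.308607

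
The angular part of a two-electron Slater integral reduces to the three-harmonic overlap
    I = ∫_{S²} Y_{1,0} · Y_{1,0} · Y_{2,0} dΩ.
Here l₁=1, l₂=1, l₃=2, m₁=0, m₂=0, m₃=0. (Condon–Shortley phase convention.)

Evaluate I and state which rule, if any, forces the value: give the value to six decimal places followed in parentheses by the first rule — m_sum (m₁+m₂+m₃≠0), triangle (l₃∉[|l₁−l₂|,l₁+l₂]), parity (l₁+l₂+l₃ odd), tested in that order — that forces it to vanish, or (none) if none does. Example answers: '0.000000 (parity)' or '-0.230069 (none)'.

m-sum 0 ✓  L=4 even ✓  0≤2≤2 ✓
Π(2lᵢ+1) = 3×3×5 = 45
triangle coeff Δ(1,1,2) = 1/30
Σ_t [0,0]: t=0:+1/1 = 1/1
(3j)²=2/15 [(1 1 2; 0 0 0)], sign=+1
(m-triple is (0,0,0) — same symbol as above.)
⇒ 4πI² = 4/5
I = (+1)√(4/5/(4π)) = 0.25231325
No selection rule forces the value: the integral is nonzero (none).

0.252313 (none)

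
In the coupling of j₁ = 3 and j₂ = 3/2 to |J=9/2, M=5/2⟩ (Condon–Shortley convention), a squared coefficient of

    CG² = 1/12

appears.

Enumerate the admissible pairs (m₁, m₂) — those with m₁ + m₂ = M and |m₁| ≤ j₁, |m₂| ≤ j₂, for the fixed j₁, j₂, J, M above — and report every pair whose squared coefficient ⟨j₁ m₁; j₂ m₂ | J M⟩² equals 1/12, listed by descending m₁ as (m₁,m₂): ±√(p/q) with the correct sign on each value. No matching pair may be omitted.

Admissible pairs with m₁+m₂ = M = 5/2: (1,3/2), (2,1/2), (3,-1/2)
  (m₁,m₂)=(3,-1/2): CG² = 1/12, CG = +√(1/12)   ← matches the target
  (m₁,m₂)=(2,1/2): CG² = 1/2, CG = +√(1/2)
  (m₁,m₂)=(1,3/2): CG² = 5/12, CG = +√(5/12)
Pairs with CG² = 1/12: (3,-1/2): +√(1/12)

(3,-1/2): +√(1/12)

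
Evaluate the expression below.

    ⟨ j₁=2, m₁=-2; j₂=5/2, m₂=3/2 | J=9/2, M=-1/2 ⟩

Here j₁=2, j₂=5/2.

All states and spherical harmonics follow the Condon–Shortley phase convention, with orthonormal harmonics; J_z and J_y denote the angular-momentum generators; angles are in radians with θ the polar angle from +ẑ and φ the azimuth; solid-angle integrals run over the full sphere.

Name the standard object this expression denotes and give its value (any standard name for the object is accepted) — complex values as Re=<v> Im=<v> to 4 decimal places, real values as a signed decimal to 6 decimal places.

Clebsch–Gordan coefficient, +√(5/126) ≈ +0.199205

This is a Clebsch–Gordan (vector-coupling) coefficient.
√[10·0!4!5!/10! · 0!4!4!1!4!5!] = √(92160/7)
  +(−1)^0/∏(0,0,4,4,0,1)! = 1/576  (running 1/576)
⟨..|..⟩ = √(92160/7)·(1/576) = +0.199205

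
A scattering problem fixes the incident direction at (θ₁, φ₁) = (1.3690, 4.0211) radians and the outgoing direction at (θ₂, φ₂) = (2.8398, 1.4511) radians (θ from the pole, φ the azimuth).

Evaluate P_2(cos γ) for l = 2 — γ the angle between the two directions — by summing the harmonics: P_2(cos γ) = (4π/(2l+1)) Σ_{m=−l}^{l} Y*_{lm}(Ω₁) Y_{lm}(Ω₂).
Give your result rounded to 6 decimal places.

Term-by-term m-sum for l=2 (normalisation 4π/5 = 2.513274):
  term(m=-2) = +0.005247-0.011513i   from Y*(Ω₁)=-0.069372+0.364209i, Y(Ω₂)=-0.033153-0.008092i
  term(m=-1) = +0.027973-0.017993i   from Y*(Ω₁)=-0.096713-0.116873i, Y(Ω₂)=-0.026181+0.217680i
  term(m=+0) = -0.151781-0.000000i   from Y*(Ω₁)=-0.277382-0.000000i, Y(Ω₂)=+0.547191+0.000000i
  term(m=+1) = +0.027973+0.017993i   from Y*(Ω₁)=+0.096713-0.116873i, Y(Ω₂)=+0.026181+0.217680i
  term(m=+2) = +0.005247+0.011513i   from Y*(Ω₁)=-0.069372-0.364209i, Y(Ω₂)=-0.033153+0.008092i
Σ over m = -0.085341+0.000000i; ×(4π/5) → -0.214486+0.000000i. Real part: -0.214486

-0.214486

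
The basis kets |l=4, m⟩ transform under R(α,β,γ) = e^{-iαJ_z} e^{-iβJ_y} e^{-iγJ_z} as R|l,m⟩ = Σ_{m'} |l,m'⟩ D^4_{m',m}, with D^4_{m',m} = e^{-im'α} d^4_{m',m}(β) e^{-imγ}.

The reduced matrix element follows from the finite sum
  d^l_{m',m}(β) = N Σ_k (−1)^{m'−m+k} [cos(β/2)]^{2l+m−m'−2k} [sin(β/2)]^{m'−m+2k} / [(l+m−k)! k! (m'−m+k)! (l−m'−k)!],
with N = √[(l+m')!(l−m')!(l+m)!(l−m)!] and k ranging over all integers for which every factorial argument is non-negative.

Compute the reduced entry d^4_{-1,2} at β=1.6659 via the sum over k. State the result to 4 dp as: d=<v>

d=-0.2964

d^4_{-1,2}(β=1.6659) via the finite sum:
Half-angle: c=0.672696, s=0.739919. N=√(6·120·720·2)=1018.233765
Admissible k: 3..5 (factorial args all ≥0)
  k=3: (−1)^0·1018.2338/(72)·0.6727^5·0.7399^3 = +0.789154
  k=4: (−1)^1·1018.2338/(48)·0.6727^3·0.7399^5 = -1.432134
  k=5: (−1)^2·1018.2338/(240)·0.6727^1·0.7399^7 = +0.346533
d^4_{-1,2}(1.6659) = +0.789154 -1.432134 +0.346533 = -0.296447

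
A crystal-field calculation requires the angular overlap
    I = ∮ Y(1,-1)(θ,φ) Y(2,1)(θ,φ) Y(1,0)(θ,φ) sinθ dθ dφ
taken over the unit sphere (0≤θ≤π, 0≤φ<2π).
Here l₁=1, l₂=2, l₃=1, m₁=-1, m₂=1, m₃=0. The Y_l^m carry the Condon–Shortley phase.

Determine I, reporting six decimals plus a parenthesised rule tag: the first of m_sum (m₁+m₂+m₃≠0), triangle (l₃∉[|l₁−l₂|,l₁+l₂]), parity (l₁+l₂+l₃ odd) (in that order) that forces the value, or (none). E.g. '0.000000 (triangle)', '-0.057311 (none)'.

Rules hold: Σm=0, L=4 even, 1≤1≤3.
N = 3·5·3 = 45
Δ = 2!·0!·2!/5! = 1/30
Racah Σ t=1..1: t=1:−1/1 = -1/1
⇒ 3j(1 2 1; 0 0 0)² = 2/15, sgn +1
Racah Σ t=2..2: t=2:+1/2 = 1/2
⇒ 3j(1 2 1; -1 1 0)² = 1/10, sgn -1
4πI² = N·(3j₀)²·(3jₘ)² = 3/5
I = -1·√(0.6/4π) = -0.21850969
No selection rule forces the value: the integral is nonzero (none).

-0.218510 (none)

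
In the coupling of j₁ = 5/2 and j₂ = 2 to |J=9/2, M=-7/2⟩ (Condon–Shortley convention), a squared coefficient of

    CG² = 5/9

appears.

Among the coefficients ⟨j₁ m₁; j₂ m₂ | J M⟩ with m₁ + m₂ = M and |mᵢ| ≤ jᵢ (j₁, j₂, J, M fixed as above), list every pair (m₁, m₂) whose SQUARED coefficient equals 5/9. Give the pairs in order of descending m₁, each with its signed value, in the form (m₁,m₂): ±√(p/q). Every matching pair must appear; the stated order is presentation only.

Admissible pairs with m₁+m₂ = M = -7/2: (-5/2,-1), (-3/2,-2)
  (m₁,m₂)=(-3/2,-2): CG² = 5/9, CG = +√(5/9)   ← matches the target
  (m₁,m₂)=(-5/2,-1): CG² = 4/9, CG = +√(4/9)
Pairs with CG² = 5/9: (-3/2,-2): +√(5/9)

(-3/2,-2): +√(5/9)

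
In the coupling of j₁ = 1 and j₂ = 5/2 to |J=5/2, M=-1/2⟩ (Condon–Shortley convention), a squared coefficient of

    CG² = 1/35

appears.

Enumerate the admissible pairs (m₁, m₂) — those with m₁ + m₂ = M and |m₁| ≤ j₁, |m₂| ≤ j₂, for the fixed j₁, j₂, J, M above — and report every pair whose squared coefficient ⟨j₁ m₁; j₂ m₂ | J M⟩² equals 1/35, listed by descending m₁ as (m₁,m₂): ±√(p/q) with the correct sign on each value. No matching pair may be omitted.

(0,-1/2): +√(1/35)

Admissible pairs with m₁+m₂ = M = -1/2: (-1,1/2), (0,-1/2), (1,-3/2)
  (m₁,m₂)=(1,-3/2): CG² = 16/35, CG = +√(16/35)
  (m₁,m₂)=(0,-1/2): CG² = 1/35, CG = +√(1/35)   ← matches the target
  (m₁,m₂)=(-1,1/2): CG² = 18/35, CG = −√(18/35)
Pairs with CG² = 1/35: (0,-1/2): +√(1/35)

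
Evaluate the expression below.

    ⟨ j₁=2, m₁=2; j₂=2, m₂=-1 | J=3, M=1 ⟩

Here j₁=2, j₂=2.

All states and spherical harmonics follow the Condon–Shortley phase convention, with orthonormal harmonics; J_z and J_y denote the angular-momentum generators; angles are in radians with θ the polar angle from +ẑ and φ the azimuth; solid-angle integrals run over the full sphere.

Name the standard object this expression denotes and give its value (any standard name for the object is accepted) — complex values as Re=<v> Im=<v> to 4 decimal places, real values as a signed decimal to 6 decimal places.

This is a Clebsch–Gordan (vector-coupling) coefficient.
√[7·1!3!3!/8! · 4!0!1!3!4!2!] = √(216/5)
  +(−1)^0/∏(0,1,0,1,3,2)! = 1/12  (running 1/12)
⟨..|..⟩ = √(216/5)·(1/12) = +0.547723

Clebsch–Gordan coefficient, +√(3/10) ≈ +0.547723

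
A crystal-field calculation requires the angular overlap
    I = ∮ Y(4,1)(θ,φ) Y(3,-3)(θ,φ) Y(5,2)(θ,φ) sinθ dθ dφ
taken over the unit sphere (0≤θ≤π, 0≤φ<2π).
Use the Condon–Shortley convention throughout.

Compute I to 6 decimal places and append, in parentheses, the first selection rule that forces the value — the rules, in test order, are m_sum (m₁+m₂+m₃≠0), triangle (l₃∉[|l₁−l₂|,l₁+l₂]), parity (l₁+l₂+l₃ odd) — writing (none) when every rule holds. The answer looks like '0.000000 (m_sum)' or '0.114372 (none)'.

-0.179179 (none)

Rules hold: Σm=0, L=12 even, 1≤5≤7.
N = 9·7·11 = 693
Δ = 2!·6!·4!/13! = 1/180180
Racah Σ t=0..2: t=0:+1/576 t=1:−1/144 t=2:+1/576 = -1/288
⇒ 3j(4 3 5; 0 0 0)² = 20/1001, sgn +1
Racah Σ t=0..0: t=0:+1/1728 = 1/1728
⇒ 3j(4 3 5; 1 -3 2)² = 25/858, sgn -1
4πI² = N·(3j₀)²·(3jₘ)² = 750/1859
I = -1·√(0.403443/4π) = -0.17917854
No selection rule forces the value: the integral is nonzero (none).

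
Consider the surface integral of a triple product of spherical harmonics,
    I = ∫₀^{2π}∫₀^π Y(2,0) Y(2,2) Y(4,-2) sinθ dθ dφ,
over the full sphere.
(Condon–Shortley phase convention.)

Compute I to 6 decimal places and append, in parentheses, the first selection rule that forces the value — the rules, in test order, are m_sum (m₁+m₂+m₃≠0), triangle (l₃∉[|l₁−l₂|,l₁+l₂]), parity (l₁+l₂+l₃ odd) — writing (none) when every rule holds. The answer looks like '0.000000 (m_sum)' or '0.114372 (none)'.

Checks pass: Σm=0; 8 even; l₃=4∈[0,4].
(2·2+1)(2·2+1)(2·4+1) = 225
Δ: 0! 4! 4! / 9! → 1/630
sum: t=0:+1/16 = 1/16
3j²(2 2 4; 0 0 0) = Δ·Π!·Σ² = 2/35  (sign +1)
sum: t=0:+1/96 = 1/96
3j²(2 2 4; 0 2 -2) = Δ·Π!·Σ² = 1/42  (sign +1)
combine: 4πI² = 225·2/35·1/42 = 15/49
take √, sign +1: I = 0.15607835
No selection rule forces the value: the integral is nonzero (none).

0.156078 (none)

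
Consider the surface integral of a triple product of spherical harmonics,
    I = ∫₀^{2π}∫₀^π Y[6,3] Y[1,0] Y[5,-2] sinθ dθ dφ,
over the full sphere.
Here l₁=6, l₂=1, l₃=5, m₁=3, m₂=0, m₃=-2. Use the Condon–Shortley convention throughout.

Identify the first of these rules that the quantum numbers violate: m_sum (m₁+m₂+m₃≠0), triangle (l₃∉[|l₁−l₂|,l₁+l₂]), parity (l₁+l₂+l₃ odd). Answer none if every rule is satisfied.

m_sum

Σmᵢ = 1  ✗
l₃∈[|l₁−l₂|,l₁+l₂]=[5,7], have l₃=5
Σlᵢ = 12 ⇒ even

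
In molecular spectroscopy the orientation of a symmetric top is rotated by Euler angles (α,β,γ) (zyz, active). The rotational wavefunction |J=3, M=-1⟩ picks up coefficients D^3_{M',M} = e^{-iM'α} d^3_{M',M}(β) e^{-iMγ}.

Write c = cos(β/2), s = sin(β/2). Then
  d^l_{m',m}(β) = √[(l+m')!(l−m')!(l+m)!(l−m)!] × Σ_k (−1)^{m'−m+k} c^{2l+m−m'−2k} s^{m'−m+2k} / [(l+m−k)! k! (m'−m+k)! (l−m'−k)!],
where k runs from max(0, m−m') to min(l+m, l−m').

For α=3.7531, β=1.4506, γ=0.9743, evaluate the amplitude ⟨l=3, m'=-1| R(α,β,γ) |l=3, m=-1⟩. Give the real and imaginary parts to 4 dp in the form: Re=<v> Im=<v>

Re=-0.0042 Im=0.2776

Split into d^3_{-1,-1}(β=1.4506) × two z-phases.
With c≡cos(β/2)=0.748300 and s≡sin(β/2)=0.663360, N=[2·24·2·24]^{1/2}=48.000000
k: max(0,(-1)−(-1))=0 … min(3+(-1),3−(-1))=2
  k=0: (−1)^0·48.0000/(48)·0.7483^6·0.6634^0 = +0.175572
  k=1: (−1)^1·48.0000/(6)·0.7483^4·0.6634^2 = -1.103805
  k=2: (−1)^2·48.0000/(8)·0.7483^2·0.6634^4 = +0.650579
d^3_{-1,-1}(1.4506) = +0.175572 -1.103805 +0.650579 = -0.277654
Attach z-rotation phases: D = e^{-i(-1)(3.7531)}·(-0.277654)·e^{-i(-1)(0.9743)} = -0.004168+0.277622i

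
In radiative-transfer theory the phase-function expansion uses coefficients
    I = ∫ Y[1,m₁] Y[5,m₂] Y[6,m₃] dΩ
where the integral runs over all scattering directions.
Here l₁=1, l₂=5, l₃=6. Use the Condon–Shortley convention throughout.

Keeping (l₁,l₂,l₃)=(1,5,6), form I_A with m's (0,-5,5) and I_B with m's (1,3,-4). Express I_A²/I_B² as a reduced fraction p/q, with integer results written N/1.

11/45

Same 1,5,6: normalisation and zero-m 3j drop out of the ratio.
A: Δ: 0! 2! 10! / 13! → 1/858; sum: t=0:+1/3628800 = 1/3628800; 3j²(1 5 6; 0 -5 5) = Δ·Π!·Σ² = 1/78  (sign -1)
B: Δ: 0! 2! 10! / 13! → 1/858; sum: t=0:+1/161280 = 1/161280; 3j²(1 5 6; 1 3 -4) = Δ·Π!·Σ² = 15/286  (sign +1)
I_A²/I_B² = (1/78)/(15/286) = 11/45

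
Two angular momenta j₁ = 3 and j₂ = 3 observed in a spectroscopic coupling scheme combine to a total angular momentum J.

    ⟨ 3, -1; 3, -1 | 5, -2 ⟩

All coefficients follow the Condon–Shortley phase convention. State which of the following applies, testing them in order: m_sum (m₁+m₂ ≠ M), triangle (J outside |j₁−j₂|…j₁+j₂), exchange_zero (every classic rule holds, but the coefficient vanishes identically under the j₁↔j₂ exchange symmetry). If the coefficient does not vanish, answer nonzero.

exchange_zero

m-sum: m₁+m₂ = -1+(-1) = -2, M = -2  ✓
triangle: |j₁−j₂| = 0 ≤ J = 5 ≤ j₁+j₂ = 6  ✓
exchange: j₁=j₂ and m₁=m₂, and (−1)^(j₁+j₂−J) = (−1)^1 = −1 forces ⟨j₁m₁;j₂m₂|JM⟩ = −⟨j₂m₂;j₁m₁|JM⟩ = −⟨j₁m₁;j₂m₂|JM⟩ ⇒ the coefficient vanishes identically
Racah sum check: Σ_k collapses to 0 ⇒ CG = 0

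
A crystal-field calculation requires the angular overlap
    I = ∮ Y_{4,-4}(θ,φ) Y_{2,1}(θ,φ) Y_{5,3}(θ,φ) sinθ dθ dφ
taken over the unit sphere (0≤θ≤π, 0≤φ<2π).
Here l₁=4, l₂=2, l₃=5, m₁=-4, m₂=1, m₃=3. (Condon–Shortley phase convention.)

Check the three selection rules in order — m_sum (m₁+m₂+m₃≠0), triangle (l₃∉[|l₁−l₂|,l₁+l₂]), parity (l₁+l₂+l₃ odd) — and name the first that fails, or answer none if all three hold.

m₁+m₂+m₃ = -4 + 1 + 3 = 0  ✓
triangle: |4−2|=2 ≤ l₃=5 ≤ 4+2=6  ✓
parity: l₁+l₂+l₃ = 11 is odd  ✗

parity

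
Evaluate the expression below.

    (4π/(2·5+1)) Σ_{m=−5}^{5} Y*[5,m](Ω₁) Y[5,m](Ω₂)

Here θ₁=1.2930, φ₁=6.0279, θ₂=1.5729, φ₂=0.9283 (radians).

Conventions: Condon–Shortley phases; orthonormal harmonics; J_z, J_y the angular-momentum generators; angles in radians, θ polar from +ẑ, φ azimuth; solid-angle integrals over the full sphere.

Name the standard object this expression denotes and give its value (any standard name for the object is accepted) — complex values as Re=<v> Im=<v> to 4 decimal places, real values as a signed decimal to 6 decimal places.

This sum is the spherical-harmonic addition theorem: it equals the Legendre polynomial P_l(cos γ) of the angle γ between the two directions.
Summing Y*_{l m}(θ₁,φ₁)·Y_{l m}(θ₂,φ₂) over m ∈ [−5, 5]; prefactor 4π/(2·5+1) = 1.142397:
  m=-5: (+0.110753-0.365308i) × (-0.032874+0.462961i) = +0.165483+0.063284i  (running Σ = +0.165483+0.063284i)
  m=-4: (+0.179827-0.293533i) × (+0.002597-0.001670i) = -0.000023-0.001063i  (running Σ = +0.165459+0.062221i)
  m=-3: (-0.071661+0.068913i) × (+0.324154+0.120790i) = -0.031553+0.013683i  (running Σ = +0.133906+0.075904i)
  m=-2: (-0.290393+0.162651i) × (-0.001005-0.003421i) = +0.000848+0.000830i  (running Σ = +0.134755+0.076733i)
  m=-1: (+0.019637-0.005125i) × (+0.191899-0.256402i) = +0.002454-0.006018i  (running Σ = +0.137209+0.070715i)
  m=0: (+0.323669-0.000000i) × (-0.003690+0.000000i) = -0.001194+0.000000i  (running Σ = +0.136014+0.070715i)
  m=1: (-0.019637-0.005125i) × (-0.191899-0.256402i) = +0.002454+0.006018i  (running Σ = +0.138469+0.076733i)
  m=2: (-0.290393-0.162651i) × (-0.001005+0.003421i) = +0.000848-0.000830i  (running Σ = +0.139317+0.075904i)
  m=3: (+0.071661+0.068913i) × (-0.324154+0.120790i) = -0.031553-0.013683i  (running Σ = +0.107764+0.062221i)
  m=4: (+0.179827+0.293533i) × (+0.002597+0.001670i) = -0.000023+0.001063i  (running Σ = +0.107741+0.063284i)
  m=5: (-0.110753-0.365308i) × (+0.032874+0.462961i) = +0.165483-0.063284i  (running Σ = +0.273223-0.000000i)
Total Σ_m = +0.273223-0.000000i. Multiply by 1.142397: +0.312129-0.000000i. P_5(cos γ) = 0.312129

Legendre polynomial (addition theorem), +0.312129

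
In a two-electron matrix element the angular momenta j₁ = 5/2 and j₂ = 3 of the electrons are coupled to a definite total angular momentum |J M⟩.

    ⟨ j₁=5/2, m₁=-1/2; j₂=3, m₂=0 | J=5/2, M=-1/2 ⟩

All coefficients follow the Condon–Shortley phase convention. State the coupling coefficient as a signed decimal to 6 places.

√[6·3!2!3!/9! · 2!3!3!3!2!3!] = √(216/35)
  +(−1)^1/∏(1,2,2,2,0,1)! = -1/8  (running -1/8)
  +(−1)^2/∏(2,1,1,1,1,2)! = 1/4  (running 1/8)
  +(−1)^3/∏(3,0,0,0,2,3)! = -1/72  (running 1/9)
⟨..|..⟩ = √(216/35)·(1/9) = +0.276026

+0.276026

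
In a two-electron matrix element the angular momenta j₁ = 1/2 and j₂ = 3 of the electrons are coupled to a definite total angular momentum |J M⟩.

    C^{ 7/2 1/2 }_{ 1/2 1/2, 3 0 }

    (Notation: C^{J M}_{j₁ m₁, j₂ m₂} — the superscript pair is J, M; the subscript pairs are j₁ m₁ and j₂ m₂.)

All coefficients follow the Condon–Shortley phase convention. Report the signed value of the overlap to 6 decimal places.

√[8·0!1!6!/8! · 1!0!3!3!4!3!] = √(5184/7)
  +(−1)^0/∏(0,0,0,3,1,3)! = 1/36  (running 1/36)
⟨..|..⟩ = √(5184/7)·(1/36) = +0.755929

+0.755929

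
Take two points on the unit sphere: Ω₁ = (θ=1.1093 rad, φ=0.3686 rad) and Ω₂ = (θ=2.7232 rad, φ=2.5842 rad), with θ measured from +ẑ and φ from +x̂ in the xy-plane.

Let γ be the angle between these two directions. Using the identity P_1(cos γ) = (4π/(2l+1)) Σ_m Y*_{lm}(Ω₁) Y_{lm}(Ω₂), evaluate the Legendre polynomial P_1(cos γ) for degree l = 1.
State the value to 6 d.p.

-0.625531

Summing Y*_{l m}(θ₁,φ₁)·Y_{l m}(θ₂,φ₂) over m ∈ [−1, 1]; prefactor 4π/(2·1+1) = 4.188790:
  [-1]  conj(Y_{1,-1})(Ω₁) = 0.28857 + 0.11146j ; Y_{1,-1}(Ω₂) = -0.11912 - 0.07425j ; Δ = -0.02610 - 0.03471j
  [+0]  conj(Y_{1,0})(Ω₁) = 0.21757 + 0.00000j ; Y_{1,0}(Ω₂) = -0.44646 + 0.00000j ; Δ = -0.09714 + 0.00000j
  [+1]  conj(Y_{1,1})(Ω₁) = -0.28857 + 0.11146j ; Y_{1,1}(Ω₂) = 0.11912 - 0.07425j ; Δ = -0.02610 + 0.03471j
Total Σ_m = -0.14933 + 0.00000j. Multiply by 4.188790: -0.62553 + 0.00000j. P_1(cos γ) = -0.625531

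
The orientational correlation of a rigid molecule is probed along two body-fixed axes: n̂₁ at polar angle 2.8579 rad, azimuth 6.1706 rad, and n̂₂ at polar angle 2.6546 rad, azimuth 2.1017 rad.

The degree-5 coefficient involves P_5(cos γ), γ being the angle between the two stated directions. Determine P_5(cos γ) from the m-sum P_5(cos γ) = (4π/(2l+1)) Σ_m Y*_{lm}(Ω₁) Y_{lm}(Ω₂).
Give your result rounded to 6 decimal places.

-0.419347

Expand P_5 via completeness: Σ_{m} conj(Y_{5,m}) at Ω₁ times Y_{5,m} at Ω₂ —
  [-5]  conj(Y_{5,-5})(Ω₁) = +0.000674-0.000426i ; Y_{5,-5}(Ω₂) = -0.004875+0.009205i ; Δ = +0.000001+0.000008i
  [-4]  conj(Y_{5,-4})(Ω₁) = -0.007786+0.003765i ; Y_{5,-4}(Ω₂) = +0.032664+0.052941i ; Δ = -0.000454-0.000289i
  [-3]  conj(Y_{5,-3})(Ω₁) = +0.052214-0.018338i ; Y_{5,-3}(Ω₂) = +0.213700-0.004684i ; Δ = +0.011072-0.004163i
  [-2]  conj(Y_{5,-2})(Ω₁) = -0.219301+0.050232i ; Y_{5,-2}(Ω₂) = +0.214657-0.384668i ; Δ = -0.027752+0.095141i
  [-1]  conj(Y_{5,-1})(Ω₁) = +0.528710-0.059778i ; Y_{5,-1}(Ω₂) = -0.218195-0.371629i ; Δ = -0.137577-0.183441i
  [+0]  conj(Y_{5,0})(Ω₁) = -0.449029-0.000000i ; Y_{5,0}(Ω₂) = +0.128402+0.000000i ; Δ = -0.057656-0.000000i
  [+1]  conj(Y_{5,1})(Ω₁) = -0.528710-0.059778i ; Y_{5,1}(Ω₂) = +0.218195-0.371629i ; Δ = -0.137577+0.183441i
  [+2]  conj(Y_{5,2})(Ω₁) = -0.219301-0.050232i ; Y_{5,2}(Ω₂) = +0.214657+0.384668i ; Δ = -0.027752-0.095141i
  [+3]  conj(Y_{5,3})(Ω₁) = -0.052214-0.018338i ; Y_{5,3}(Ω₂) = -0.213700-0.004684i ; Δ = +0.011072+0.004163i
  [+4]  conj(Y_{5,4})(Ω₁) = -0.007786-0.003765i ; Y_{5,4}(Ω₂) = +0.032664-0.052941i ; Δ = -0.000454+0.000289i
  [+5]  conj(Y_{5,5})(Ω₁) = -0.000674-0.000426i ; Y_{5,5}(Ω₂) = +0.004875+0.009205i ; Δ = +0.000001-0.000008i
Accumulated sum -0.367076-0.000000i; after 4π/(2l+1) scaling, -0.419347-0.000000i ⇒ P_5 = -0.419347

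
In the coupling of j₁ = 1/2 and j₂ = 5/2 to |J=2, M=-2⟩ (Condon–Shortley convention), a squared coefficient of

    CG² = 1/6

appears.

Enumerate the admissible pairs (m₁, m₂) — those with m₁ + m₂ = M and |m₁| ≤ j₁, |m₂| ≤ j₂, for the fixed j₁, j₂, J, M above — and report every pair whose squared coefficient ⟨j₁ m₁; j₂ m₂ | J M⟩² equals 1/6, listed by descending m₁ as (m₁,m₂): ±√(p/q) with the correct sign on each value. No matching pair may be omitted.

Admissible pairs with m₁+m₂ = M = -2: (-1/2,-3/2), (1/2,-5/2)
  (m₁,m₂)=(1/2,-5/2): CG² = 5/6, CG = +√(5/6)
  (m₁,m₂)=(-1/2,-3/2): CG² = 1/6, CG = −√(1/6)   ← matches the target
Pairs with CG² = 1/6: (-1/2,-3/2): −√(1/6)

(-1/2,-3/2): −√(1/6)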